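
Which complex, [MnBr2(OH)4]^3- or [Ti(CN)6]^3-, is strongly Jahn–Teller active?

[MnBr2(OH)4]^3-: Ligand charges: each bromide is −1; each hydroxide is −1. With an overall charge of −3 the manganese centre must be in the +3 oxidation state. Mn sits in group 7, so the d-electron count is 7 − 3 = 4. Bromide and hydroxide are weak-field ligands for a first-row metal, so the complex is high-spin. The t₂g³e_g¹ (high-spin) configuration has an unevenly filled e_g set; the Jahn–Teller theorem predicts a tetragonal distortion (typically axial elongation) to lift the degeneracy.
[Ti(CN)6]^3-: Ligand charges: each cyanide is −1. With an overall charge of −3 the titanium centre must be in the +3 oxidation state. Ti sits in group 4, so the d-electron count is 4 − 3 = 1. The d¹ configuration leaves the e_g set evenly filled (or empty) — no strong Jahn–Teller driving force.

[MnBr2(OH)4]^3-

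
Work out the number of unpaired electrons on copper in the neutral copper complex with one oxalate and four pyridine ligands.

1 unpaired electron

Each oxalate is −2; pyridine is neutral; balancing the 0 overall charge requires Cu(II).
Copper is a group-11 element; Cu(II) is therefore d⁹.
Counting donor atoms: 1×oxalate (bidentate) → 2 donors; 4×pyridine (monodentate) → 4 donors. Coordination number = 6.
In an octahedral field the d⁹ configuration is t₂g⁶e_g³ (only one arrangement possible), giving 1 unpaired electron.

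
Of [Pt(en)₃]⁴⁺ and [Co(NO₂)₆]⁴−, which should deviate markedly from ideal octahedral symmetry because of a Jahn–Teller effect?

[Co(NO₂)₆]⁴−

[Pt(en)₃]⁴⁺: Ethylenediamine is neutral; balancing the +4 overall charge requires Pt(IV). Pt sits in group 10, so the d-electron count is 10 − 4 = 6. A 5d ion has a large Δₒ and is invariably low-spin. The d⁶ configuration leaves the e_g set evenly filled (or empty) — no strong Jahn–Teller driving force.
[Co(NO₂)₆]⁴−: Ligand charges: each nitro (N-bound nitrite) is −1. With an overall charge of −4 the cobalt centre must be in the +2 oxidation state. Co sits in group 9, so the d-electron count is 9 − 2 = 7. Nitro (N-bound nitrite) is a strong-field ligand (high in the spectrochemical series) for a first-row metal, so the complex is low-spin. The t₂g⁶e_g¹ (low-spin) configuration has an unevenly filled e_g set; the Jahn–Teller theorem predicts a tetragonal distortion (typically axial elongation) to lift the degeneracy.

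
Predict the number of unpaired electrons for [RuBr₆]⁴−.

0

Each bromide is −1; balancing the −4 overall charge requires Ru(II).
Ruthenium is a group-8 element; Ru(II) is therefore d⁶.
The spin state decides the count: a 4d ion has a large Δₒ and is invariably low-spin.
An octahedral low-spin d⁶ ion is t₂g⁶e_g⁰, giving 0 unpaired electrons.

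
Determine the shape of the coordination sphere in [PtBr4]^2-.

square planar

Each bromide is −1; balancing the −2 overall charge requires Pt(II).
Group 10 minus oxidation state 2 gives a d⁸ configuration.
With 4 monodentate ligands the coordination number is 4.
A 5d d⁸ ion has a large crystal-field splitting; square planar leaves the high-energy d_{x²−y²} orbital empty and maximises CFSE.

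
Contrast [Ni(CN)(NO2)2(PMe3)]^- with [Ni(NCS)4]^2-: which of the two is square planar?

[Ni(CN)(NO2)2(PMe3)]^-

For [Ni(CN)(NO2)2(PMe3)]^-: Ligand charges: each cyanide is −1; each nitro (N-bound nitrite) is −1; trimethylphosphine is neutral. With an overall charge of −1 the nickel centre must be in the +2 oxidation state. Nickel is a group-10 element; Ni(II) is therefore d⁸. Cyanide, nitro (N-bound nitrite), and trimethylphosphine are strong-field ligands (high in the spectrochemical series). A 3d d⁸ ion with strong-field ligands gains enough CFSE to favour square planar over tetrahedral. → square planar.
For [Ni(NCS)4]^2-: Summing ligand charges against the −2 overall charge gives an oxidation state of +2 for nickel. Nickel is a group-10 element; Ni(II) is therefore d⁸. Isothiocyanate is a weak-field ligand. With weak-field ligands the CFSE gain from square planar is small, so a 3d d⁸ ion takes the sterically preferred tetrahedral geometry. → tetrahedral.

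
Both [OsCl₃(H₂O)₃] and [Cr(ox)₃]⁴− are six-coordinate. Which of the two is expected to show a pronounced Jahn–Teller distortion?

[Cr(ox)₃]⁴−

[OsCl₃(H₂O)₃]: Each chloride is −1; water is neutral; balancing the 0 overall charge requires Os(III). Os sits in group 8, so the d-electron count is 8 − 3 = 5. A 5d ion has a large Δₒ and is invariably low-spin. The d⁵ configuration leaves the e_g set evenly filled (or empty) — no strong Jahn–Teller driving force.
[Cr(ox)₃]⁴−: Ligand charges: each oxalate is −2. With an overall charge of −4 the chromium centre must be in the +2 oxidation state. Cr sits in group 6, so the d-electron count is 6 − 2 = 4. Oxalate is a weak-field ligand for a first-row metal, so the complex is high-spin. The t₂g³e_g¹ (high-spin) configuration has an unevenly filled e_g set; the Jahn–Teller theorem predicts a tetragonal distortion (typically axial elongation) to lift the degeneracy.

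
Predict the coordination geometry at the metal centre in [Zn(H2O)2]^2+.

linear

Water is neutral; balancing the +2 overall charge requires Zn(II).
Group 12 minus oxidation state 2 gives a d¹⁰ configuration.
With 2 monodentate ligands the coordination number is 2.
A d¹⁰ ion with only two ligands adopts a linear arrangement (sp hybridisation; no CFSE preference).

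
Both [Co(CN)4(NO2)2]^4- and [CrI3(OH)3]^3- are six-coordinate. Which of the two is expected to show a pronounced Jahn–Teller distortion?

[Co(CN)4(NO2)2]^4-

[Co(CN)4(NO2)2]^4-: Summing ligand charges against the −4 overall charge gives an oxidation state of +2 for cobalt. Co sits in group 9, so the d-electron count is 9 − 2 = 7. Cyanide and nitro (N-bound nitrite) are strong-field ligands (high in the spectrochemical series) for a first-row metal, so the complex is low-spin. The t₂g⁶e_g¹ (low-spin) configuration has an unevenly filled e_g set; the Jahn–Teller theorem predicts a tetragonal distortion (typically axial elongation) to lift the degeneracy.
[CrI3(OH)3]^3-: Ligand charges: each iodide is −1; each hydroxide is −1. With an overall charge of −3 the chromium centre must be in the +3 oxidation state. Group 6 minus oxidation state 3 gives a d³ configuration. The d³ configuration leaves the e_g set evenly filled (or empty) — no strong Jahn–Teller driving force.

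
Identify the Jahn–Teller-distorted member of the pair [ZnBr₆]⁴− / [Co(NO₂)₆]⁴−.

[Co(NO₂)₆]⁴−

[ZnBr₆]⁴−: Summing ligand charges against the −4 overall charge gives an oxidation state of +2 for zinc. Zn sits in group 12, so the d-electron count is 12 − 2 = 10. The d¹⁰ configuration leaves the e_g set evenly filled (or empty) — no strong Jahn–Teller driving force.
[Co(NO₂)₆]⁴−: Ligand charges: each nitro (N-bound nitrite) is −1. With an overall charge of −4 the cobalt centre must be in the +2 oxidation state. Co sits in group 9, so the d-electron count is 9 − 2 = 7. Nitro (N-bound nitrite) is a strong-field ligand (high in the spectrochemical series) for a first-row metal, so the complex is low-spin. The t₂g⁶e_g¹ (low-spin) configuration has an unevenly filled e_g set; the Jahn–Teller theorem predicts a tetragonal distortion (typically axial elongation) to lift the degeneracy.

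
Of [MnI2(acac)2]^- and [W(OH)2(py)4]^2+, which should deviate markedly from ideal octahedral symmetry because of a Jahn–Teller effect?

[MnI2(acac)2]^-: Each iodide is −1; each acetylacetonate is −1; balancing the −1 overall charge requires Mn(III). Group 7 minus oxidation state 3 gives a d⁴ configuration. Acetylacetonate and iodide are weak-field ligands for a first-row metal, so the complex is high-spin. The t₂g³e_g¹ (high-spin) configuration has an unevenly filled e_g set; the Jahn–Teller theorem predicts a tetragonal distortion (typically axial elongation) to lift the degeneracy.
[W(OH)2(py)4]^2+: Ligand charges: each hydroxide is −1; pyridine is neutral. With an overall charge of +2 the tungsten centre must be in the +4 oxidation state. Group 6 minus oxidation state 4 gives a d² configuration. The d² configuration leaves the e_g set evenly filled (or empty) — no strong Jahn–Teller driving force.

[MnI2(acac)2]^-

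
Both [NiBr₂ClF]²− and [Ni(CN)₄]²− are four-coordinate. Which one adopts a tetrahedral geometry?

[NiBr₂ClF]²−

For [NiBr₂ClF]²−: Summing ligand charges against the −2 overall charge gives an oxidation state of +2 for nickel. Nickel is a group-10 element; Ni(II) is therefore d⁸. Bromide, chloride, and fluoride are weak-field ligands. With weak-field ligands the CFSE gain from square planar is small, so a 3d d⁸ ion takes the sterically preferred tetrahedral geometry. → tetrahedral.
For [Ni(CN)₄]²−: Summing ligand charges against the −2 overall charge gives an oxidation state of +2 for nickel. Nickel is a group-10 element; Ni(II) is therefore d⁸. Cyanide is a strong-field ligand (high in the spectrochemical series). A 3d d⁸ ion with strong-field ligands gains enough CFSE to favour square planar over tetrahedral. → square planar.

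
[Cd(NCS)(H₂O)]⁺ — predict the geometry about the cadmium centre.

Each isothiocyanate is −1; water is neutral; balancing the +1 overall charge requires Cd(II).
Cadmium is a group-12 element; Cd(II) is therefore d¹⁰.
Coordination number: 2.
A d¹⁰ ion with only two ligands adopts a linear arrangement (sp hybridisation; no CFSE preference).

linear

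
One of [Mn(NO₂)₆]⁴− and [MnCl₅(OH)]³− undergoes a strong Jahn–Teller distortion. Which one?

[MnCl₅(OH)]³−

[Mn(NO₂)₆]⁴−: Each nitro (N-bound nitrite) is −1; balancing the −4 overall charge requires Mn(II). Manganese is a group-7 element; Mn(II) is therefore d⁵. Nitro (N-bound nitrite) is a strong-field ligand (high in the spectrochemical series) for a first-row metal, so the complex is low-spin. The d⁵ configuration leaves the e_g set evenly filled (or empty) — no strong Jahn–Teller driving force.
[MnCl₅(OH)]³−: Ligand charges: each chloride is −1; each hydroxide is −1. With an overall charge of −3 the manganese centre must be in the +3 oxidation state. Manganese is a group-7 element; Mn(III) is therefore d⁴. Chloride and hydroxide are weak-field ligands for a first-row metal, so the complex is high-spin. The t₂g³e_g¹ (high-spin) configuration has an unevenly filled e_g set; the Jahn–Teller theorem predicts a tetragonal distortion (typically axial elongation) to lift the degeneracy.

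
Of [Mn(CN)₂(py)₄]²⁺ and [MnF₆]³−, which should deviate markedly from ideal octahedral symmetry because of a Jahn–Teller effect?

[Mn(CN)₂(py)₄]²⁺: Ligand charges: each cyanide is −1; pyridine is neutral. With an overall charge of +2 the manganese centre must be in the +4 oxidation state. Mn sits in group 7, so the d-electron count is 7 − 4 = 3. The d³ configuration leaves the e_g set evenly filled (or empty) — no strong Jahn–Teller driving force.
[MnF₆]³−: Summing ligand charges against the −3 overall charge gives an oxidation state of +3 for manganese. Mn sits in group 7, so the d-electron count is 7 − 3 = 4. Fluoride is a weak-field ligand for a first-row metal, so the complex is high-spin. The t₂g³e_g¹ (high-spin) configuration has an unevenly filled e_g set; the Jahn–Teller theorem predicts a tetragonal distortion (typically axial elongation) to lift the degeneracy.

[MnF₆]³−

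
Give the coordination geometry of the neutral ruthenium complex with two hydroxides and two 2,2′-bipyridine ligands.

octahedral

Each hydroxide is −1; 2,2′-bipyridine is neutral; balancing the 0 overall charge requires Ru(II).
Ru sits in group 8, so the d-electron count is 8 − 2 = 6.
Counting donor atoms: 2×hydroxide (monodentate) → 2 donors; 2×2,2′-bipyridine (bidentate) → 4 donors. Coordination number = 6.
Six donors around a single metal centre give an octahedral coordination sphere.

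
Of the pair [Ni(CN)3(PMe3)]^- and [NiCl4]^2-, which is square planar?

[Ni(CN)3(PMe3)]^-

For [Ni(CN)3(PMe3)]^-: Ligand charges: each cyanide is −1; trimethylphosphine is neutral. With an overall charge of −1 the nickel centre must be in the +2 oxidation state. Group 10 minus oxidation state 2 gives a d⁸ configuration. Cyanide and trimethylphosphine are strong-field ligands (high in the spectrochemical series). A 3d d⁸ ion with strong-field ligands gains enough CFSE to favour square planar over tetrahedral. → square planar.
For [NiCl4]^2-: Summing ligand charges against the −2 overall charge gives an oxidation state of +2 for nickel. Ni sits in group 10, so the d-electron count is 10 − 2 = 8. Chloride is a weak-field ligand. With weak-field ligands the CFSE gain from square planar is small, so a 3d d⁸ ion takes the sterically preferred tetrahedral geometry. → tetrahedral.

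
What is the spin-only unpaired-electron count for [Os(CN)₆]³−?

Ligand charges: each cyanide is −1. With an overall charge of −3 the osmium centre must be in the +3 oxidation state.
Osmium is a group-8 element; Os(III) is therefore d⁵.
The spin state decides the count: a 5d ion has a large Δₒ and is invariably low-spin.
An octahedral low-spin d⁵ ion is t₂g⁵e_g⁰, giving 1 unpaired electron.

1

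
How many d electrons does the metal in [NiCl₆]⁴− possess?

d8

Summing ligand charges against the −4 overall charge gives an oxidation state of +2 for nickel.
Group 10 minus oxidation state 2 gives a d⁸ configuration.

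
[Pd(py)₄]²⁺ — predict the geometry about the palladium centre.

Summing ligand charges against the +2 overall charge gives an oxidation state of +2 for palladium.
Palladium is a group-10 element; Pd(II) is therefore d⁸.
Coordination number: 4.
A 4d d⁸ ion has a large crystal-field splitting; square planar leaves the high-energy d_{x²−y²} orbital empty and maximises CFSE.

square planar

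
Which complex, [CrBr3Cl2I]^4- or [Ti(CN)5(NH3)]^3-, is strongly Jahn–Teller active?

[CrBr3Cl2I]^4-: Ligand charges: each bromide is −1; each chloride is −1; each iodide is −1. With an overall charge of −4 the chromium centre must be in the +2 oxidation state. Chromium is a group-6 element; Cr(II) is therefore d⁴. Bromide, chloride, and iodide are weak-field ligands for a first-row metal, so the complex is high-spin. The t₂g³e_g¹ (high-spin) configuration has an unevenly filled e_g set; the Jahn–Teller theorem predicts a tetragonal distortion (typically axial elongation) to lift the degeneracy.
[Ti(CN)5(NH3)]^3-: Each cyanide is −1; ammonia is neutral; balancing the −3 overall charge requires Ti(II). Group 4 minus oxidation state 2 gives a d² configuration. The d² configuration leaves the e_g set evenly filled (or empty) — no strong Jahn–Teller driving force.

[CrBr3Cl2I]^4-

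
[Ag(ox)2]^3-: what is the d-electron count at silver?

d10

Ligand charges: each oxalate is −2. With an overall charge of −3 the silver centre must be in the +1 oxidation state.
Ag sits in group 11, so the d-electron count is 11 − 1 = 10.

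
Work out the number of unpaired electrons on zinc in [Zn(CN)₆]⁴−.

0 unpaired electrons

Summing ligand charges against the −4 overall charge gives an oxidation state of +2 for zinc.
Zinc is a group-12 element; Zn(II) is therefore d¹⁰.
In an octahedral field the d¹⁰ configuration is t₂g⁶e_g⁴, giving 0 unpaired electrons.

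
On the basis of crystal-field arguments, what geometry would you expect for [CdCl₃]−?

trigonal planar

Summing ligand charges against the −1 overall charge gives an oxidation state of +2 for cadmium.
Group 12 minus oxidation state 2 gives a d¹⁰ configuration.
Coordination number: 3.
Three ligands around a d¹⁰ centre minimise repulsion in a trigonal-planar arrangement.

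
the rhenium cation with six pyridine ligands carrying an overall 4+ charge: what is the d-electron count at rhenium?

d³

Pyridine is neutral; balancing the +4 overall charge requires Re(IV).
Group 7 minus oxidation state 4 gives a d³ configuration.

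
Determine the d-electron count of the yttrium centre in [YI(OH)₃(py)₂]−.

d⁰

Each iodide is −1; each hydroxide is −1; pyridine is neutral; balancing the −1 overall charge requires Y(III).
Group 3 minus oxidation state 3 gives a d⁰ configuration.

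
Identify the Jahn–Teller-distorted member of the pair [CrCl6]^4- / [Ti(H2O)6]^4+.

[CrCl6]^4-

[CrCl6]^4-: Summing ligand charges against the −4 overall charge gives an oxidation state of +2 for chromium. Group 6 minus oxidation state 2 gives a d⁴ configuration. Chloride is a weak-field ligand for a first-row metal, so the complex is high-spin. The t₂g³e_g¹ (high-spin) configuration has an unevenly filled e_g set; the Jahn–Teller theorem predicts a tetragonal distortion (typically axial elongation) to lift the degeneracy.
[Ti(H2O)6]^4+: Summing ligand charges against the +4 overall charge gives an oxidation state of +4 for titanium. Group 4 minus oxidation state 4 gives a d⁰ configuration. The d⁰ configuration leaves the e_g set evenly filled (or empty) — no strong Jahn–Teller driving force.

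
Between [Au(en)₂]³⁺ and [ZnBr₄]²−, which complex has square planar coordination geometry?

[Au(en)₂]³⁺

For [Au(en)₂]³⁺: Ethylenediamine is neutral; balancing the +3 overall charge requires Au(III). Au sits in group 11, so the d-electron count is 11 − 3 = 8. A 5d d⁸ ion has a large crystal-field splitting; square planar leaves the high-energy d_{x²−y²} orbital empty and maximises CFSE. → square planar.
For [ZnBr₄]²−: Ligand charges: each bromide is −1. With an overall charge of −2 the zinc centre must be in the +2 oxidation state. Zinc is a group-12 element; Zn(II) is therefore d¹⁰. A d¹⁰ ion has no crystal-field stabilisation preference between square planar and tetrahedral, so four ligands adopt the sterically favoured tetrahedral geometry. → tetrahedral.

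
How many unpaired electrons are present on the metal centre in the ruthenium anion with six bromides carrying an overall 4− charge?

0 unpaired electrons

Each bromide is −1; balancing the −4 overall charge requires Ru(II).
Ru sits in group 8, so the d-electron count is 8 − 2 = 6.
The spin state decides the count: a 4d ion has a large Δₒ and is invariably low-spin.
An octahedral low-spin d⁶ ion is t₂g⁶e_g⁰, giving 0 unpaired electrons.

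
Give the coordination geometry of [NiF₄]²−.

tetrahedral

Each fluoride is −1; balancing the −2 overall charge requires Ni(II).
Nickel is a group-10 element; Ni(II) is therefore d⁸.
Coordination number: 4.
Fluoride is a weak-field ligand.
With weak-field ligands the CFSE gain from square planar is small, so a 3d d⁸ ion takes the sterically preferred tetrahedral geometry.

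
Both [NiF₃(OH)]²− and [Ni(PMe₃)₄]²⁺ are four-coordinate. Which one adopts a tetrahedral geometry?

[NiF₃(OH)]²−

For [NiF₃(OH)]²−: Ligand charges: each fluoride is −1; each hydroxide is −1. With an overall charge of −2 the nickel centre must be in the +2 oxidation state. Ni sits in group 10, so the d-electron count is 10 − 2 = 8. Fluoride and hydroxide are weak-field ligands. With weak-field ligands the CFSE gain from square planar is small, so a 3d d⁸ ion takes the sterically preferred tetrahedral geometry. → tetrahedral.
For [Ni(PMe₃)₄]²⁺: Trimethylphosphine is neutral; balancing the +2 overall charge requires Ni(II). Group 10 minus oxidation state 2 gives a d⁸ configuration. Trimethylphosphine is a strong-field ligand (high in the spectrochemical series). A 3d d⁸ ion with strong-field ligands gains enough CFSE to favour square planar over tetrahedral. → square planar.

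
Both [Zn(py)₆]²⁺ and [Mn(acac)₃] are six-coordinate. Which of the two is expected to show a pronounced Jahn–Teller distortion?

[Mn(acac)₃]

[Zn(py)₆]²⁺: Pyridine is neutral; balancing the +2 overall charge requires Zn(II). Zinc is a group-12 element; Zn(II) is therefore d¹⁰. The d¹⁰ configuration leaves the e_g set evenly filled (or empty) — no strong Jahn–Teller driving force.
[Mn(acac)₃]: Summing ligand charges against the 0 overall charge gives an oxidation state of +3 for manganese. Manganese is a group-7 element; Mn(III) is therefore d⁴. Acetylacetonate is a weak-field ligand for a first-row metal, so the complex is high-spin. The t₂g³e_g¹ (high-spin) configuration has an unevenly filled e_g set; the Jahn–Teller theorem predicts a tetragonal distortion (typically axial elongation) to lift the degeneracy.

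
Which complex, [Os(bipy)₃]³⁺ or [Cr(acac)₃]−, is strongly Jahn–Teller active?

[Os(bipy)₃]³⁺: 2,2′-bipyridine is neutral; balancing the +3 overall charge requires Os(III). Os sits in group 8, so the d-electron count is 8 − 3 = 5. A 5d ion has a large Δₒ and is invariably low-spin. The d⁵ configuration leaves the e_g set evenly filled (or empty) — no strong Jahn–Teller driving force.
[Cr(acac)₃]−: Each acetylacetonate is −1; balancing the −1 overall charge requires Cr(II). Cr sits in group 6, so the d-electron count is 6 − 2 = 4. Acetylacetonate is a weak-field ligand for a first-row metal, so the complex is high-spin. The t₂g³e_g¹ (high-spin) configuration has an unevenly filled e_g set; the Jahn–Teller theorem predicts a tetragonal distortion (typically axial elongation) to lift the degeneracy.

[Cr(acac)₃]−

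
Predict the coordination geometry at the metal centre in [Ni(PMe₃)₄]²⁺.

square planar

Summing ligand charges against the +2 overall charge gives an oxidation state of +2 for nickel.
Nickel is a group-10 element; Ni(II) is therefore d⁸.
With 4 monodentate ligands the coordination number is 4.
Trimethylphosphine is a strong-field ligand (high in the spectrochemical series).
A 3d d⁸ ion with strong-field ligands gains enough CFSE to favour square planar over tetrahedral.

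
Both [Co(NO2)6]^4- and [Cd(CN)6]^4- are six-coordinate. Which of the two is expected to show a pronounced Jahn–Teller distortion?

[Co(NO2)6]^4-: Ligand charges: each nitro (N-bound nitrite) is −1. With an overall charge of −4 the cobalt centre must be in the +2 oxidation state. Co sits in group 9, so the d-electron count is 9 − 2 = 7. Nitro (N-bound nitrite) is a strong-field ligand (high in the spectrochemical series) for a first-row metal, so the complex is low-spin. The t₂g⁶e_g¹ (low-spin) configuration has an unevenly filled e_g set; the Jahn–Teller theorem predicts a tetragonal distortion (typically axial elongation) to lift the degeneracy.
[Cd(CN)6]^4-: Ligand charges: each cyanide is −1. With an overall charge of −4 the cadmium centre must be in the +2 oxidation state. Cd sits in group 12, so the d-electron count is 12 − 2 = 10. The d¹⁰ configuration leaves the e_g set evenly filled (or empty) — no strong Jahn–Teller driving force.

[Co(NO2)6]^4-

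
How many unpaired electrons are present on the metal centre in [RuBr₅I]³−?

Ligand charges: each bromide is −1; each iodide is −1. With an overall charge of −3 the ruthenium centre must be in the +3 oxidation state.
Group 8 minus oxidation state 3 gives a d⁵ configuration.
The spin state decides the count: a 4d ion has a large Δₒ and is invariably low-spin.
An octahedral low-spin d⁵ ion is t₂g⁵e_g⁰, giving 1 unpaired electron.

1 unpaired electron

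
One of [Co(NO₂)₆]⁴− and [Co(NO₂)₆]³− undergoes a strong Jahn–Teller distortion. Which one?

[Co(NO₂)₆]⁴−

[Co(NO₂)₆]⁴−: Ligand charges: each nitro (N-bound nitrite) is −1. With an overall charge of −4 the cobalt centre must be in the +2 oxidation state. Co sits in group 9, so the d-electron count is 9 − 2 = 7. Nitro (N-bound nitrite) is a strong-field ligand (high in the spectrochemical series) for a first-row metal, so the complex is low-spin. The t₂g⁶e_g¹ (low-spin) configuration has an unevenly filled e_g set; the Jahn–Teller theorem predicts a tetragonal distortion (typically axial elongation) to lift the degeneracy.
[Co(NO₂)₆]³−: Each nitro (N-bound nitrite) is −1; balancing the −3 overall charge requires Co(III). Group 9 minus oxidation state 3 gives a d⁶ configuration. Co(III) has an exceptionally large octahedral splitting and is low-spin with essentially every ligand except fluoride. The d⁶ configuration leaves the e_g set evenly filled (or empty) — no strong Jahn–Teller driving force.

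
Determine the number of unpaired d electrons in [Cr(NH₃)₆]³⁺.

3 unpaired electrons

Ligand charges: ammonia is neutral. With an overall charge of +3 the chromium centre must be in the +3 oxidation state.
Cr sits in group 6, so the d-electron count is 6 − 3 = 3.
In an octahedral field the d³ configuration is t₂g³e_g⁰ (only one arrangement possible), giving 3 unpaired electrons.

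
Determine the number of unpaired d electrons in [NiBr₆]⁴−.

Each bromide is −1; balancing the −4 overall charge requires Ni(II).
Ni sits in group 10, so the d-electron count is 10 − 2 = 8.
In an octahedral field the d⁸ configuration is t₂g⁶e_g² (only one arrangement possible), giving 2 unpaired electrons.

2 unpaired electrons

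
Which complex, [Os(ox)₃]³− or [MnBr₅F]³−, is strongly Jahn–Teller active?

[MnBr₅F]³−

[Os(ox)₃]³−: Each oxalate is −2; balancing the −3 overall charge requires Os(III). Os sits in group 8, so the d-electron count is 8 − 3 = 5. A 5d ion has a large Δₒ and is invariably low-spin. The d⁵ configuration leaves the e_g set evenly filled (or empty) — no strong Jahn–Teller driving force.
[MnBr₅F]³−: Summing ligand charges against the −3 overall charge gives an oxidation state of +3 for manganese. Manganese is a group-7 element; Mn(III) is therefore d⁴. Bromide and fluoride are weak-field ligands for a first-row metal, so the complex is high-spin. The t₂g³e_g¹ (high-spin) configuration has an unevenly filled e_g set; the Jahn–Teller theorem predicts a tetragonal distortion (typically axial elongation) to lift the degeneracy.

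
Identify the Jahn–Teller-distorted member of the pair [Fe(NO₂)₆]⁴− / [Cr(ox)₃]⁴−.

[Fe(NO₂)₆]⁴−: Summing ligand charges against the −4 overall charge gives an oxidation state of +2 for iron. Fe sits in group 8, so the d-electron count is 8 − 2 = 6. Nitro (N-bound nitrite) is a strong-field ligand (high in the spectrochemical series) for a first-row metal, so the complex is low-spin. The d⁶ configuration leaves the e_g set evenly filled (or empty) — no strong Jahn–Teller driving force.
[Cr(ox)₃]⁴−: Ligand charges: each oxalate is −2. With an overall charge of −4 the chromium centre must be in the +2 oxidation state. Cr sits in group 6, so the d-electron count is 6 − 2 = 4. Oxalate is a weak-field ligand for a first-row metal, so the complex is high-spin. The t₂g³e_g¹ (high-spin) configuration has an unevenly filled e_g set; the Jahn–Teller theorem predicts a tetragonal distortion (typically axial elongation) to lift the degeneracy.

[Cr(ox)₃]⁴−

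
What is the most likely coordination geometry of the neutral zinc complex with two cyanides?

Ligand charges: each cyanide is −1. With an overall charge of 0 the zinc centre must be in the +2 oxidation state.
Zinc is a group-12 element; Zn(II) is therefore d¹⁰.
Coordination number: 2.
A d¹⁰ ion with only two ligands adopts a linear arrangement (sp hybridisation; no CFSE preference).

linear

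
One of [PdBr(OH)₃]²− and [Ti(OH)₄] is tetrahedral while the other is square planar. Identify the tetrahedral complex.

[Ti(OH)₄]

For [PdBr(OH)₃]²−: Each bromide is −1; each hydroxide is −1; balancing the −2 overall charge requires Pd(II). Palladium is a group-10 element; Pd(II) is therefore d⁸. A 4d d⁸ ion has a large crystal-field splitting; square planar leaves the high-energy d_{x²−y²} orbital empty and maximises CFSE. → square planar.
For [Ti(OH)₄]: Ligand charges: each hydroxide is −1. With an overall charge of 0 the titanium centre must be in the +4 oxidation state. Ti sits in group 4, so the d-electron count is 4 − 4 = 0. A d⁰ ion has no crystal-field stabilisation preference between square planar and tetrahedral, so four ligands adopt the sterically favoured tetrahedral geometry. → tetrahedral.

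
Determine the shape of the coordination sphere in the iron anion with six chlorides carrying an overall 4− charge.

Summing ligand charges against the −4 overall charge gives an oxidation state of +2 for iron.
Fe sits in group 8, so the d-electron count is 8 − 2 = 6.
Coordination number: 6.
Six donors around a single metal centre give an octahedral coordination sphere.

octahedral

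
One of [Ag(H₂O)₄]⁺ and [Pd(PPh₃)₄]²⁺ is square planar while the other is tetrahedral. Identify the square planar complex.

For [Ag(H₂O)₄]⁺: Water is neutral; balancing the +1 overall charge requires Ag(I). Ag sits in group 11, so the d-electron count is 11 − 1 = 10. A d¹⁰ ion has no crystal-field stabilisation preference between square planar and tetrahedral, so four ligands adopt the sterically favoured tetrahedral geometry. → tetrahedral.
For [Pd(PPh₃)₄]²⁺: Triphenylphosphine is neutral; balancing the +2 overall charge requires Pd(II). Group 10 minus oxidation state 2 gives a d⁸ configuration. A 4d d⁸ ion has a large crystal-field splitting; square planar leaves the high-energy d_{x²−y²} orbital empty and maximises CFSE. → square planar.

[Pd(PPh₃)₄]²⁺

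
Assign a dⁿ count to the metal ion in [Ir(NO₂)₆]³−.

d⁶

Each nitro (N-bound nitrite) is −1; balancing the −3 overall charge requires Ir(III).
Group 9 minus oxidation state 3 gives a d⁶ configuration.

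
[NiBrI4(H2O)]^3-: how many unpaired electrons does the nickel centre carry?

Ligand charges: each bromide is −1; each iodide is −1; water is neutral. With an overall charge of −3 the nickel centre must be in the +2 oxidation state.
Group 10 minus oxidation state 2 gives a d⁸ configuration.
In an octahedral field the d⁸ configuration is t₂g⁶e_g² (only one arrangement possible), giving 2 unpaired electrons.

2 unpaired electrons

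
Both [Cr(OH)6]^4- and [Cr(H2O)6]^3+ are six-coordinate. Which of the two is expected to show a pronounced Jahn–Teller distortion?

[Cr(OH)6]^4-

[Cr(OH)6]^4-: Ligand charges: each hydroxide is −1. With an overall charge of −4 the chromium centre must be in the +2 oxidation state. Cr sits in group 6, so the d-electron count is 6 − 2 = 4. Hydroxide is a weak-field ligand for a first-row metal, so the complex is high-spin. The t₂g³e_g¹ (high-spin) configuration has an unevenly filled e_g set; the Jahn–Teller theorem predicts a tetragonal distortion (typically axial elongation) to lift the degeneracy.
[Cr(H2O)6]^3+: Summing ligand charges against the +3 overall charge gives an oxidation state of +3 for chromium. Group 6 minus oxidation state 3 gives a d³ configuration. The d³ configuration leaves the e_g set evenly filled (or empty) — no strong Jahn–Teller driving force.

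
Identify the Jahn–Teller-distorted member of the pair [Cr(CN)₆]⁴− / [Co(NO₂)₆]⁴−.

[Cr(CN)₆]⁴−: Summing ligand charges against the −4 overall charge gives an oxidation state of +2 for chromium. Group 6 minus oxidation state 2 gives a d⁴ configuration. Cyanide is a strong-field ligand (high in the spectrochemical series) for a first-row metal, so the complex is low-spin. The d⁴ configuration leaves the e_g set evenly filled (or empty) — no strong Jahn–Teller driving force.
[Co(NO₂)₆]⁴−: Ligand charges: each nitro (N-bound nitrite) is −1. With an overall charge of −4 the cobalt centre must be in the +2 oxidation state. Group 9 minus oxidation state 2 gives a d⁷ configuration. Nitro (N-bound nitrite) is a strong-field ligand (high in the spectrochemical series) for a first-row metal, so the complex is low-spin. The t₂g⁶e_g¹ (low-spin) configuration has an unevenly filled e_g set; the Jahn–Teller theorem predicts a tetragonal distortion (typically axial elongation) to lift the degeneracy.

[Co(NO₂)₆]⁴−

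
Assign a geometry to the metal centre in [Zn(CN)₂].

linear

Each cyanide is −1; balancing the 0 overall charge requires Zn(II).
Group 12 minus oxidation state 2 gives a d¹⁰ configuration.
With 2 monodentate ligands the coordination number is 2.
A d¹⁰ ion with only two ligands adopts a linear arrangement (sp hybridisation; no CFSE preference).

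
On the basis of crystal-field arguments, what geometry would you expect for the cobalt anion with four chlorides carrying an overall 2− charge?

tetrahedral

Each chloride is −1; balancing the −2 overall charge requires Co(II).
Cobalt is a group-9 element; Co(II) is therefore d⁷.
With 4 monodentate ligands the coordination number is 4.
Chloride is a weak-field ligand.
For a high-spin 3d d⁷ ion with weak-field ligands the small Δₜ gives little square-planar CFSE advantage, so four ligands adopt the sterically favoured tetrahedral geometry.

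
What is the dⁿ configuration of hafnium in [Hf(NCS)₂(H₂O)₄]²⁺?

d0

Each isothiocyanate is −1; water is neutral; balancing the +2 overall charge requires Hf(IV).
Hafnium is a group-4 element; Hf(IV) is therefore d⁰.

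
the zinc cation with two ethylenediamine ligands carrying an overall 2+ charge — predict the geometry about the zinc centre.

tetrahedral

Summing ligand charges against the +2 overall charge gives an oxidation state of +2 for zinc.
Zinc is a group-12 element; Zn(II) is therefore d¹⁰.
Counting donor atoms: 2×ethylenediamine (bidentate) → 4 donors. Coordination number = 4.
A d¹⁰ ion has no crystal-field stabilisation preference between square planar and tetrahedral, so four ligands adopt the sterically favoured tetrahedral geometry.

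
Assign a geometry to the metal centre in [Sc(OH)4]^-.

Summing ligand charges against the −1 overall charge gives an oxidation state of +3 for scandium.
Scandium is a group-3 element; Sc(III) is therefore d⁰.
With 4 monodentate ligands the coordination number is 4.
A d⁰ ion has no crystal-field stabilisation preference between square planar and tetrahedral, so four ligands adopt the sterically favoured tetrahedral geometry.

tetrahedral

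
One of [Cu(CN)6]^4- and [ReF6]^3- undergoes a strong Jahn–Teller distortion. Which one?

[Cu(CN)6]^4-: Summing ligand charges against the −4 overall charge gives an oxidation state of +2 for copper. Cu sits in group 11, so the d-electron count is 11 − 2 = 9. The t₂g⁶e_g³ configuration has an unevenly filled e_g set; the Jahn–Teller theorem predicts a tetragonal distortion (typically axial elongation) to lift the degeneracy.
[ReF6]^3-: Ligand charges: each fluoride is −1. With an overall charge of −3 the rhenium centre must be in the +3 oxidation state. Re sits in group 7, so the d-electron count is 7 − 3 = 4. A 5d ion has a large Δₒ and is invariably low-spin. The d⁴ configuration leaves the e_g set evenly filled (or empty) — no strong Jahn–Teller driving force.

[Cu(CN)6]^4-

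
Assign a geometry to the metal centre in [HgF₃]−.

trigonal planar

Summing ligand charges against the −1 overall charge gives an oxidation state of +2 for mercury.
Hg sits in group 12, so the d-electron count is 12 − 2 = 10.
With 3 monodentate ligands the coordination number is 3.
Three ligands around a d¹⁰ centre minimise repulsion in a trigonal-planar arrangement.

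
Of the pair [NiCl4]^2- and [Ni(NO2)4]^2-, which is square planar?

[Ni(NO2)4]^2-

For [NiCl4]^2-: Summing ligand charges against the −2 overall charge gives an oxidation state of +2 for nickel. Nickel is a group-10 element; Ni(II) is therefore d⁸. Chloride is a weak-field ligand. With weak-field ligands the CFSE gain from square planar is small, so a 3d d⁸ ion takes the sterically preferred tetrahedral geometry. → tetrahedral.
For [Ni(NO2)4]^2-: Each nitro (N-bound nitrite) is −1; balancing the −2 overall charge requires Ni(II). Nickel is a group-10 element; Ni(II) is therefore d⁸. Nitro (N-bound nitrite) is a strong-field ligand (high in the spectrochemical series). A 3d d⁸ ion with strong-field ligands gains enough CFSE to favour square planar over tetrahedral. → square planar.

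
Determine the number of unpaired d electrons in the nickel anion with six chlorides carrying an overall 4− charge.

2

Summing ligand charges against the −4 overall charge gives an oxidation state of +2 for nickel.
Ni sits in group 10, so the d-electron count is 10 − 2 = 8.
In an octahedral field the d⁸ configuration is t₂g⁶e_g² (only one arrangement possible), giving 2 unpaired electrons.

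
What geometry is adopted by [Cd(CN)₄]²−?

tetrahedral

Summing ligand charges against the −2 overall charge gives an oxidation state of +2 for cadmium.
Cd sits in group 12, so the d-electron count is 12 − 2 = 10.
Coordination number: 4.
A d¹⁰ ion has no crystal-field stabilisation preference between square planar and tetrahedral, so four ligands adopt the sterically favoured tetrahedral geometry.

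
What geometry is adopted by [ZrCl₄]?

Ligand charges: each chloride is −1. With an overall charge of 0 the zirconium centre must be in the +4 oxidation state.
Group 4 minus oxidation state 4 gives a d⁰ configuration.
Coordination number: 4.
A d⁰ ion has no crystal-field stabilisation preference between square planar and tetrahedral, so four ligands adopt the sterically favoured tetrahedral geometry.

tetrahedral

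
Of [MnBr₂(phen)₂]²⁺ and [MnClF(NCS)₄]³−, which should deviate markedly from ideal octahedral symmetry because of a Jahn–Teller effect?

[MnClF(NCS)₄]³−

[MnBr₂(phen)₂]²⁺: Summing ligand charges against the +2 overall charge gives an oxidation state of +4 for manganese. Mn sits in group 7, so the d-electron count is 7 − 4 = 3. The d³ configuration leaves the e_g set evenly filled (or empty) — no strong Jahn–Teller driving force.
[MnClF(NCS)₄]³−: Ligand charges: each chloride is −1; each fluoride is −1; each isothiocyanate is −1. With an overall charge of −3 the manganese centre must be in the +3 oxidation state. Manganese is a group-7 element; Mn(III) is therefore d⁴. Chloride, fluoride, and isothiocyanate are weak-field ligands for a first-row metal, so the complex is high-spin. The t₂g³e_g¹ (high-spin) configuration has an unevenly filled e_g set; the Jahn–Teller theorem predicts a tetragonal distortion (typically axial elongation) to lift the degeneracy.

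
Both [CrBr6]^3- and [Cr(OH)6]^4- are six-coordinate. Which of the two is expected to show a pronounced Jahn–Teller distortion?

[Cr(OH)6]^4-

[CrBr6]^3-: Summing ligand charges against the −3 overall charge gives an oxidation state of +3 for chromium. Group 6 minus oxidation state 3 gives a d³ configuration. The d³ configuration leaves the e_g set evenly filled (or empty) — no strong Jahn–Teller driving force.
[Cr(OH)6]^4-: Each hydroxide is −1; balancing the −4 overall charge requires Cr(II). Group 6 minus oxidation state 2 gives a d⁴ configuration. Hydroxide is a weak-field ligand for a first-row metal, so the complex is high-spin. The t₂g³e_g¹ (high-spin) configuration has an unevenly filled e_g set; the Jahn–Teller theorem predicts a tetragonal distortion (typically axial elongation) to lift the degeneracy.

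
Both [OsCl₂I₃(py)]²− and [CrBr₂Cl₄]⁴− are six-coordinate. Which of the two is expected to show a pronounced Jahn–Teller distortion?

[CrBr₂Cl₄]⁴−

[OsCl₂I₃(py)]²−: Each chloride is −1; each iodide is −1; pyridine is neutral; balancing the −2 overall charge requires Os(III). Os sits in group 8, so the d-electron count is 8 − 3 = 5. A 5d ion has a large Δₒ and is invariably low-spin. The d⁵ configuration leaves the e_g set evenly filled (or empty) — no strong Jahn–Teller driving force.
[CrBr₂Cl₄]⁴−: Each bromide is −1; each chloride is −1; balancing the −4 overall charge requires Cr(II). Chromium is a group-6 element; Cr(II) is therefore d⁴. Bromide and chloride are weak-field ligands for a first-row metal, so the complex is high-spin. The t₂g³e_g¹ (high-spin) configuration has an unevenly filled e_g set; the Jahn–Teller theorem predicts a tetragonal distortion (typically axial elongation) to lift the degeneracy.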